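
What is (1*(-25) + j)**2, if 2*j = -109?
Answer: 25281/4 ≈ 6320.3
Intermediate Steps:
j = -109/2 (j = (1/2)*(-109) = -109/2 ≈ -54.500)
(1*(-25) + j)**2 = (1*(-25) - 109/2)**2 = (-25 - 109/2)**2 = (-159/2)**2 = 25281/4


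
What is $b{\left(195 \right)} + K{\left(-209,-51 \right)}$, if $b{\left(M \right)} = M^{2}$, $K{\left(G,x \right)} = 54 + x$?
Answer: $38028$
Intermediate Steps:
$b{\left(195 \right)} + K{\left(-209,-51 \right)} = 195^{2} + \left(54 - 51\right) = 38025 + 3 = 38028$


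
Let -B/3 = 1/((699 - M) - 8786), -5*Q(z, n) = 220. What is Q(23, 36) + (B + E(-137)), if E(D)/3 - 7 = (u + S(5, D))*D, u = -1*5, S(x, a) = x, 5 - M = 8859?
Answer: -17644/767 ≈ -23.004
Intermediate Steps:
M = -8854 (M = 5 - 1*8859 = 5 - 8859 = -8854)
Q(z, n) = -44 (Q(z, n) = -⅕*220 = -44)
u = -5
B = -3/767 (B = -3/((699 - 1*(-8854)) - 8786) = -3/((699 + 8854) - 8786) = -3/(9553 - 8786) = -3/767 ≈ -0.0039113)
E(D) = 21 (E(D) = 21 + 3*((-5 + 5)*D) = 21 + 3*(0*D) = 21 + 3*0 = 21 + 0 = 21)
Q(23, 36) + (B + E(-137)) = -44 + (-3/767 + 21) = -44 + 16104/767 = -17644/767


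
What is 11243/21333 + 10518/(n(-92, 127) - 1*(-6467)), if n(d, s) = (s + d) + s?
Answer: 298910341/141416457 ≈ 2.1137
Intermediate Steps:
n(d, s) = d + 2*s (n(d, s) = (d + s) + s = d + 2*s)
11243/21333 + 10518/(n(-92, 127) - 1*(-6467)) = 11243/21333 + 10518/((-92 + 2*127) - 1*(-6467)) = 11243*(1/21333) + 10518/((-92 + 254) + 6467) = 11243/21333 + 10518/(162 + 6467) = 11243/21333 + 10518/6629 = 298910341/141416457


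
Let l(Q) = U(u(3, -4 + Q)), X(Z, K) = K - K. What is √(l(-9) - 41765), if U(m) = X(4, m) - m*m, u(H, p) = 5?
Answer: I*√41790 ≈ 204.43*I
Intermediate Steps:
X(Z, K) = 0
U(m) = -m² (U(m) = 0 - m*m = 0 - m² = -m²)
l(Q) = -25 (l(Q) = -1*5² = -1*25 = -25)
√(l(-9) - 41765) = √(-25 - 41765) = √(-41790) = I*√41790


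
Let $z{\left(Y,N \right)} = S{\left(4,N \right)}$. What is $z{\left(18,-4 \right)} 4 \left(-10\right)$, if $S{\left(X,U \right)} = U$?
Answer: $160$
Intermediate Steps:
$z{\left(Y,N \right)} = N$
$z{\left(18,-4 \right)} 4 \left(-10\right) = - 4 \cdot 4 \left(-10\right) = \left(-4\right) \left(-40\right) = 160$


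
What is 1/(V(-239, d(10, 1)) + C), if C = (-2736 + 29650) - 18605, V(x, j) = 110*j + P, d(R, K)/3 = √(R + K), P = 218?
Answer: 8527/71511829 - 330*√11/71511829 ≈ 0.00010393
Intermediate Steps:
d(R, K) = 3*√(K + R) (d(R, K) = 3*√(R + K) = 3*√(K + R))
V(x, j) = 218 + 110*j (V(x, j) = 110*j + 218 = 218 + 110*j)
C = 8309 (C = 26914 - 18605 = 8309)
1/(V(-239, d(10, 1)) + C) = 1/((218 + 110*(3*√(1 + 10))) + 8309) = 1/((218 + 110*(3*√11)) + 8309) = 1/((218 + 330*√11) + 8309) = 1/(8527 + 330*√11)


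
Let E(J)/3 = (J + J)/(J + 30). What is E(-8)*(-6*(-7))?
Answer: -1008/11 ≈ -91.636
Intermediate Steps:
E(J) = 6*J/(30 + J) (E(J) = 3*((J + J)/(J + 30)) = 3*((2*J)/(30 + J)) = 3*(2*J/(30 + J)) = 6*J/(30 + J))
E(-8)*(-6*(-7)) = (6*(-8)/(30 - 8))*(-6*(-7)) = (6*(-8)/22)*42 = (6*(-8)*(1/22))*42 = -24/11*42 = -1008/11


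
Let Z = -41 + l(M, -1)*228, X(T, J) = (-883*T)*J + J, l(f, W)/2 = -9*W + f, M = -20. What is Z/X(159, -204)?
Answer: -5057/28640784 ≈ -0.00017657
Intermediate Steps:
l(f, W) = -18*W + 2*f (l(f, W) = 2*(-9*W + f) = 2*(f - 9*W) = -18*W + 2*f)
X(T, J) = J - 883*J*T (X(T, J) = -883*J*T + J = J - 883*J*T)
Z = -5057 (Z = -41 + (-18*(-1) + 2*(-20))*228 = -41 + (18 - 40)*228 = -41 - 22*228 = -41 - 5016 = -5057)
Z/X(159, -204) = -5057*(-1/(204*(1 - 883*159))) = -5057*(-1/(204*(1 - 140397))) = -5057/((-204*(-140396))) = -5057/28640784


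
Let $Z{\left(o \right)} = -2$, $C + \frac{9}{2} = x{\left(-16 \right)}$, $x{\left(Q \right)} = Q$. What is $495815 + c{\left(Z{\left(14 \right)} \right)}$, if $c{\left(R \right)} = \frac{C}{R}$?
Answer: $\frac{1983301}{4} \approx 4.9583 \cdot 10^{5}$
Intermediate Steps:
$C = - \frac{41}{2}$ ($C = - \frac{9}{2} - 16 = - \frac{41}{2} \approx -20.5$)
$c{\left(R \right)} = - \frac{41}{2 R}$
$495815 + c{\left(Z{\left(14 \right)} \right)} = 495815 - \frac{41}{2 \left(-2\right)} = 495815 - - \frac{41}{4} = 495815 + \frac{41}{4} = \frac{1983301}{4}$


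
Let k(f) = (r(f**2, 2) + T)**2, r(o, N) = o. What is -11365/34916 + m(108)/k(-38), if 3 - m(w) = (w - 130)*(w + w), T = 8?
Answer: -1982904115/6134461872 ≈ -0.32324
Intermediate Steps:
k(f) = (8 + f**2)**2 (k(f) = (f**2 + 8)**2 = (8 + f**2)**2)
m(w) = 3 - 2*w*(-130 + w) (m(w) = 3 - (w - 130)*(w + w) = 3 - (-130 + w)*2*w = 3 - 2*w*(-130 + w))
-11365/34916 + m(108)/k(-38) = -11365/34916 + (3 - 2*108**2 + 260*108)/((8 + (-38)**2)**2) = -11365*1/34916 + (3 - 2*11664 + 28080)/((8 + 1444)**2) = -11365/34916 + (3 - 23328 + 28080)/(1452**2) = -11365/34916 + 4755/2108304 = -11365/34916 + 4755*(1/2108304) = -11365/34916 + 1585/702768 = -1982904115/6134461872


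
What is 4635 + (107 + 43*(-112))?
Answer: -74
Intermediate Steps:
4635 + (107 + 43*(-112)) = 4635 + (107 - 4816) = 4635 - 4709 = -74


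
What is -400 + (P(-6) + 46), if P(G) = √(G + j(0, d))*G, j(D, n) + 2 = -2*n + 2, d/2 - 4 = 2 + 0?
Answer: -354 - 6*I*√30 ≈ -354.0 - 32.863*I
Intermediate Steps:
d = 12 (d = 8 + 2*(2 + 0) = 8 + 2*2 = 8 + 4 = 12)
j(D, n) = -2*n (j(D, n) = -2 + (-2*n + 2) = -2 + (2 - 2*n) = -2*n)
P(G) = G*√(-24 + G) (P(G) = √(G - 2*12)*G = √(G - 24)*G = √(-24 + G)*G = G*√(-24 + G))
-400 + (P(-6) + 46) = -400 + (-6*√(-24 - 6) + 46) = -400 + (-6*I*√30 + 46) = -400 + (46 - 6*I*√30) = -354 - 6*I*√30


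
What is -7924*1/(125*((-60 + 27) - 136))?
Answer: 7924/21125 ≈ 0.37510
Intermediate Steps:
-7924*1/(125*((-60 + 27) - 136)) = -7924*1/(125*(-33 - 136)) = -7924/(125*(-169)) = -7924/(-21125) = -7924*(-1/21125) = 7924/21125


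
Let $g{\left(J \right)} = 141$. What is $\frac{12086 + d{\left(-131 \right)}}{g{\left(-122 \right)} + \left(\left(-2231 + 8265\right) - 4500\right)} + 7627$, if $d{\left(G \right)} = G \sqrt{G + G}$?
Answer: $\frac{12787311}{1675} - \frac{131 i \sqrt{262}}{1675} \approx 7634.2 - 1.2659 i$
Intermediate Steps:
$d{\left(G \right)} = \sqrt{2} G^{\frac{3}{2}}$ ($d{\left(G \right)} = G \sqrt{2 G} = G \sqrt{2} \sqrt{G} = \sqrt{2} G^{\frac{3}{2}}$)
$\frac{12086 + d{\left(-131 \right)}}{g{\left(-122 \right)} + \left(\left(-2231 + 8265\right) - 4500\right)} + 7627 = \frac{12086 + \sqrt{2} \left(-131\right)^{\frac{3}{2}}}{141 + \left(\left(-2231 + 8265\right) - 4500\right)} + 7627 = \frac{12086 + \sqrt{2} \left(- 131 i \sqrt{131}\right)}{141 + \left(6034 - 4500\right)} + 7627 = \frac{12086 - 131 i \sqrt{262}}{141 + 1534} + 7627 = \frac{12086 - 131 i \sqrt{262}}{1675} + 7627 = \left(12086 - 131 i \sqrt{262}\right) \frac{1}{1675} + 7627 = \left(\frac{12086}{1675} - \frac{131 i \sqrt{262}}{1675}\right) + 7627 = \frac{12787311}{1675} - \frac{131 i \sqrt{262}}{1675}$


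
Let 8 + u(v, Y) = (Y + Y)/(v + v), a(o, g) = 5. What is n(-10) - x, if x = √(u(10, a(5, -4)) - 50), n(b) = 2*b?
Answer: -20 - I*√230/2 ≈ -20.0 - 7.5829*I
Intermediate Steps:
u(v, Y) = -8 + Y/v (u(v, Y) = -8 + (Y + Y)/(v + v) = -8 + (2*Y)/((2*v)) = -8 + (2*Y)*(1/(2*v)) = -8 + Y/v)
x = I*√230/2 (x = √((-8 + 5/10) - 50) = √((-8 + 5*(⅒)) - 50) = √((-8 + ½) - 50) = √(-15/2 - 50) = √(-115/2) = I*√230/2 ≈ 7.5829*I)
n(-10) - x = 2*(-10) - I*√230/2 = -20 - I*√230/2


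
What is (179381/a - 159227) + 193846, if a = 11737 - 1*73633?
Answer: 2142598243/61896 ≈ 34616.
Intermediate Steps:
a = -61896 (a = 11737 - 73633 = -61896)
(179381/a - 159227) + 193846 = (179381/(-61896) - 159227) + 193846 = (179381*(-1/61896) - 159227) + 193846 = (-179381/61896 - 159227) + 193846 = -9855693773/61896 + 193846 = 2142598243/61896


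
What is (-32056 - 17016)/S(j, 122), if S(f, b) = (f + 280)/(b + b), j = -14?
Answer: -5986784/133 ≈ -45013.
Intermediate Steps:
S(f, b) = (280 + f)/(2*b) (S(f, b) = (280 + f)/((2*b)) = (280 + f)*(1/(2*b)) = (280 + f)/(2*b))
(-32056 - 17016)/S(j, 122) = (-32056 - 17016)/(((½)*(280 - 14)/122)) = -49072/((½)*(1/122)*266) = -49072/133/122 = -49072*122/133 = -5986784/133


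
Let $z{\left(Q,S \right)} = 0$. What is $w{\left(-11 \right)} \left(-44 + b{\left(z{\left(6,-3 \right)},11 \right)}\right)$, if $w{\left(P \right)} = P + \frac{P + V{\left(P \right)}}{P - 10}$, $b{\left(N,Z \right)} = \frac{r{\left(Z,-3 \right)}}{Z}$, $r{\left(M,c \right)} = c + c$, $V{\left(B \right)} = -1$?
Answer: $\frac{5110}{11} \approx 464.55$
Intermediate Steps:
$r{\left(M,c \right)} = 2 c$
$b{\left(N,Z \right)} = - \frac{6}{Z}$ ($b{\left(N,Z \right)} = \frac{2 \left(-3\right)}{Z} = - \frac{6}{Z}$)
$w{\left(P \right)} = P + \frac{-1 + P}{-10 + P}$ ($w{\left(P \right)} = P + \frac{P - 1}{P - 10} = P + \frac{-1 + P}{-10 + P}$)
$w{\left(-11 \right)} \left(-44 + b{\left(z{\left(6,-3 \right)},11 \right)}\right) = \frac{-1 + \left(-11\right)^{2} - -99}{-10 - 11} \left(-44 - \frac{6}{11}\right) = \frac{-1 + 121 + 99}{-21} \left(-44 - \frac{6}{11}\right) = \left(- \frac{1}{21}\right) 219 \left(-44 - \frac{6}{11}\right) = \left(- \frac{73}{7}\right) \left(- \frac{490}{11}\right) = \frac{5110}{11}$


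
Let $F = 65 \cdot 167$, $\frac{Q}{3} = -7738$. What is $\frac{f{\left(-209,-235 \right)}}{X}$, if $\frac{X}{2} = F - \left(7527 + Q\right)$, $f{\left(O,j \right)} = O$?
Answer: $- \frac{209}{53084} \approx -0.0039372$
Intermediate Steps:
$Q = -23214$ ($Q = 3 \left(-7738\right) = -23214$)
$F = 10855$
$X = 53084$ ($X = 2 \left(10855 - -15687\right) = 2 \left(10855 + \left(-7527 + 23214\right)\right) = 2 \left(10855 + 15687\right) = 2 \cdot 26542 = 53084$)
$\frac{f{\left(-209,-235 \right)}}{X} = - \frac{209}{53084}$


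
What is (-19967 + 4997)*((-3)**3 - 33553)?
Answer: 502692600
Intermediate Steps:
(-19967 + 4997)*((-3)**3 - 33553) = -14970*(-27 - 33553) = -14970*(-33580) = 502692600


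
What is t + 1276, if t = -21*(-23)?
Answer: 1759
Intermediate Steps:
t = 483
t + 1276 = 483 + 1276 = 1759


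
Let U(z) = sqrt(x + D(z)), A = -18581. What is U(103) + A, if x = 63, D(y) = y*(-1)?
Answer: -18581 + 2*I*sqrt(10) ≈ -18581.0 + 6.3246*I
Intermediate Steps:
D(y) = -y
U(z) = sqrt(63 - z)
U(103) + A = sqrt(63 - 1*103) - 18581 = sqrt(63 - 103) - 18581 = sqrt(-40) - 18581 = 2*I*sqrt(10) - 18581 = -18581 + 2*I*sqrt(10)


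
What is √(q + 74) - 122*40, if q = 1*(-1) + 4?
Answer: -4880 + √77 ≈ -4871.2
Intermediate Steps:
q = 3 (q = -1 + 4 = 3)
√(q + 74) - 122*40 = √(3 + 74) - 122*40 = √77 - 4880 = -4880 + √77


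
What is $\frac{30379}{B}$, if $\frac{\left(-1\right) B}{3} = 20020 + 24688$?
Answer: $- \frac{30379}{134124} \approx -0.2265$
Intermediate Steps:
$B = -134124$ ($B = - 3 \left(20020 + 24688\right) = \left(-3\right) 44708 = -134124$)
$\frac{30379}{B} = \frac{30379}{-134124} = 30379 \left(- \frac{1}{134124}\right) = - \frac{30379}{134124}$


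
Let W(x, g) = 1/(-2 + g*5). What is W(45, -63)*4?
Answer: -4/317 ≈ -0.012618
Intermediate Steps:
W(x, g) = 1/(-2 + 5*g)
W(45, -63)*4 = 4/(-2 + 5*(-63)) = 4/(-2 - 315) = 4/(-317) = -1/317*4 = -4/317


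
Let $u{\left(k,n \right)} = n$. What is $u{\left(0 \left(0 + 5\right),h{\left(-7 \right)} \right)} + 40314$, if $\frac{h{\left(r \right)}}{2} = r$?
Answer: $40300$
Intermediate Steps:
$h{\left(r \right)} = 2 r$
$u{\left(0 \left(0 + 5\right),h{\left(-7 \right)} \right)} + 40314 = 2 \left(-7\right) + 40314 = -14 + 40314 = 40300$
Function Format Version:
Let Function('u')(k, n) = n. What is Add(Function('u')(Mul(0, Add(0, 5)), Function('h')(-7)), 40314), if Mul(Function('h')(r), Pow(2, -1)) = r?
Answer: 40300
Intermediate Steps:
Function('h')(r) = Mul(2, r)
Add(Function('u')(Mul(0, Add(0, 5)), Function('h')(-7)), 40314) = Add(Mul(2, -7), 40314) = Add(-14, 40314) = 40300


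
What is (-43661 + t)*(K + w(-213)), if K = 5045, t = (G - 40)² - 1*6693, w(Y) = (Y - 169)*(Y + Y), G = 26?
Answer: -8415358766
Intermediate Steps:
w(Y) = 2*Y*(-169 + Y) (w(Y) = (-169 + Y)*(2*Y) = 2*Y*(-169 + Y))
t = -6497 (t = (26 - 40)² - 1*6693 = (-14)² - 6693 = 196 - 6693 = -6497)
(-43661 + t)*(K + w(-213)) = (-43661 - 6497)*(5045 + 2*(-213)*(-169 - 213)) = -50158*(5045 + 2*(-213)*(-382)) = -50158*(5045 + 162732) = -50158*167777 = -8415358766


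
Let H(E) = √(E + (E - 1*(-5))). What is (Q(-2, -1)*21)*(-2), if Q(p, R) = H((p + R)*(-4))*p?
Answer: 84*√29 ≈ 452.35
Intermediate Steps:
H(E) = √(5 + 2*E) (H(E) = √(E + (E + 5)) = √(E + (5 + E)) = √(5 + 2*E))
Q(p, R) = p*√(5 - 8*R - 8*p) (Q(p, R) = √(5 + 2*((p + R)*(-4)))*p = √(5 + 2*((R + p)*(-4)))*p = √(5 + 2*(-4*R - 4*p))*p = √(5 + (-8*R - 8*p))*p = √(5 - 8*R - 8*p)*p = p*√(5 - 8*R - 8*p))
(Q(-2, -1)*21)*(-2) = (-2*√(5 - 8*(-1) - 8*(-2))*21)*(-2) = (-2*√(5 + 8 + 16)*21)*(-2) = (-2*√29*21)*(-2) = -42*√29*(-2) = 84*√29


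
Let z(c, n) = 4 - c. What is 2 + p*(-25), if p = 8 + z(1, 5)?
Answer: -273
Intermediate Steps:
p = 11 (p = 8 + (4 - 1*1) = 8 + (4 - 1) = 8 + 3 = 11)
2 + p*(-25) = 2 + 11*(-25) = 2 - 275 = -273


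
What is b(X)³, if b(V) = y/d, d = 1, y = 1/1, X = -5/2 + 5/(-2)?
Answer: 1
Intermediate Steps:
X = -5 (X = -5*½ + 5*(-½) = -5/2 - 5/2 = -5)
y = 1 (y = 1*1 = 1)
b(V) = 1 (b(V) = 1/1 = 1*1 = 1)
b(X)³ = 1³ = 1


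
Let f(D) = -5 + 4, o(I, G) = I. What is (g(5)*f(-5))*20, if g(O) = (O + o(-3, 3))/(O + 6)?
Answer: -40/11 ≈ -3.6364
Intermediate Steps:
f(D) = -1
g(O) = (-3 + O)/(6 + O) (g(O) = (O - 3)/(O + 6) = (-3 + O)/(6 + O))
(g(5)*f(-5))*20 = (((-3 + 5)/(6 + 5))*(-1))*20 = ((2/11)*(-1))*20 = -2/11*20 = -40/11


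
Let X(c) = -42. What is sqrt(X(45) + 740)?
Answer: sqrt(698) ≈ 26.420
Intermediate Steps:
sqrt(X(45) + 740) = sqrt(-42 + 740) = sqrt(698)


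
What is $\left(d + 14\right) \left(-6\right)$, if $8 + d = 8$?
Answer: $-84$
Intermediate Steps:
$d = 0$ ($d = -8 + 8 = 0$)
$\left(d + 14\right) \left(-6\right) = \left(0 + 14\right) \left(-6\right) = 14 \left(-6\right) = -84$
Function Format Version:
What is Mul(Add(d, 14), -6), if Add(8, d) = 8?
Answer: -84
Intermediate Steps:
d = 0 (d = Add(-8, 8) = 0)
Mul(Add(d, 14), -6) = Mul(Add(0, 14), -6) = Mul(14, -6) = -84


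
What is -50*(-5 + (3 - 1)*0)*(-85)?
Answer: -21250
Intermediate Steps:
-50*(-5 + (3 - 1)*0)*(-85) = -50*(-5 + 2*0)*(-85) = -50*(-5 + 0)*(-85) = -50*(-5)*(-85) = 250*(-85) = -21250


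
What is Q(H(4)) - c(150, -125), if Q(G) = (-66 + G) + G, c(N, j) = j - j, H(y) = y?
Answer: -58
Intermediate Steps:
c(N, j) = 0
Q(G) = -66 + 2*G
Q(H(4)) - c(150, -125) = (-66 + 2*4) - 1*0 = (-66 + 8) + 0 = -58 + 0 = -58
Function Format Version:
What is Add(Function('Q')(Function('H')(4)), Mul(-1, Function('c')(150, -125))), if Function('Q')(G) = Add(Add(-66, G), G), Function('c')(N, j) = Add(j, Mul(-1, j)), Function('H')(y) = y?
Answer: -58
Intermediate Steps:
Function('c')(N, j) = 0
Function('Q')(G) = Add(-66, Mul(2, G))
Add(Function('Q')(Function('H')(4)), Mul(-1, Function('c')(150, -125))) = Add(Add(-66, Mul(2, 4)), Mul(-1, 0)) = Add(Add(-66, 8), 0) = Add(-58, 0) = -58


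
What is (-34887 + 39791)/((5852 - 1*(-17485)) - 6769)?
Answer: 613/2071 ≈ 0.29599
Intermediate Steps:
(-34887 + 39791)/((5852 - 1*(-17485)) - 6769) = 4904/((5852 + 17485) - 6769) = 4904/(23337 - 6769) = 4904/16568 = 4904*(1/16568) = 613/2071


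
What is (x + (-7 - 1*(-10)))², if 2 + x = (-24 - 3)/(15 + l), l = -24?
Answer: 16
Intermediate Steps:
x = 1 (x = -2 + (-24 - 3)/(15 - 24) = -2 - 27/(-9) = -2 - 27*(-⅑) = -2 + 3 = 1)
(x + (-7 - 1*(-10)))² = (1 + (-7 - 1*(-10)))² = (1 + (-7 + 10))² = (1 + 3)² = 4² = 16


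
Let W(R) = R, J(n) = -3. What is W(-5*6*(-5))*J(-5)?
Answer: -450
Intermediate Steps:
W(-5*6*(-5))*J(-5) = (-5*6*(-5))*(-3) = -30*(-5)*(-3) = 150*(-3) = -450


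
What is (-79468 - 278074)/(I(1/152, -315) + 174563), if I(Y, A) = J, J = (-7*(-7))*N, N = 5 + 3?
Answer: -357542/174955 ≈ -2.0436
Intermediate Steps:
N = 8
J = 392 (J = -7*(-7)*8 = 49*8 = 392)
I(Y, A) = 392
(-79468 - 278074)/(I(1/152, -315) + 174563) = (-79468 - 278074)/(392 + 174563) = -357542/174955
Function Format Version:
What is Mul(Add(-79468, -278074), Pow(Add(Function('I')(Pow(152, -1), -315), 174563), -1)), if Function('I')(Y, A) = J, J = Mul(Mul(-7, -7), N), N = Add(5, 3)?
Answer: Rational(-357542, 174955) ≈ -2.0436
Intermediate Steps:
N = 8
J = 392 (J = Mul(Mul(-7, -7), 8) = Mul(49, 8) = 392)
Function('I')(Y, A) = 392
Mul(Add(-79468, -278074), Pow(Add(Function('I')(Pow(152, -1), -315), 174563), -1)) = Mul(Add(-79468, -278074), Pow(Add(392, 174563), -1)) = Mul(-357542, Pow(174955, -1)) = Mul(-357542, Rational(1, 174955)) = Rational(-357542, 174955)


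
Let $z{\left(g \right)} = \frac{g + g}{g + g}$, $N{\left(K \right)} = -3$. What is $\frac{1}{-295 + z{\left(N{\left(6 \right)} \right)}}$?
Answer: $- \frac{1}{294} \approx -0.0034014$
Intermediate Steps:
$z{\left(g \right)} = 1$ ($z{\left(g \right)} = \frac{2 g}{2 g} = 2 g \frac{1}{2 g} = 1$)
$\frac{1}{-295 + z{\left(N{\left(6 \right)} \right)}} = \frac{1}{-295 + 1} = \frac{1}{-294} = - \frac{1}{294}$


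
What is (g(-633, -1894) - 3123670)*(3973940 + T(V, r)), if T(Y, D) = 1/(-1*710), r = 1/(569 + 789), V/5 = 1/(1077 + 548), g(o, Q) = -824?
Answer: -4407875847095553/355 ≈ -1.2417e+13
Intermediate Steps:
V = 1/325 (V = 5/(1077 + 548) = 5/1625 = 5*(1/1625) = 1/325 ≈ 0.0030769)
r = 1/1358 ≈ 0.00073638
T(Y, D) = -1/710 (T(Y, D) = 1/(-710) = -1/710)
(g(-633, -1894) - 3123670)*(3973940 + T(V, r)) = (-824 - 3123670)*(3973940 - 1/710) = -3124494*2821497399/710 = -4407875847095553/355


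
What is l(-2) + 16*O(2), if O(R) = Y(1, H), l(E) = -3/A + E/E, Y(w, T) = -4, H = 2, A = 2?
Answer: -129/2 ≈ -64.500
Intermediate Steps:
l(E) = -½ (l(E) = -3/2 + E/E = -3*½ + 1 = -3/2 + 1 = -½)
O(R) = -4
l(-2) + 16*O(2) = -½ + 16*(-4) = -½ - 64 = -129/2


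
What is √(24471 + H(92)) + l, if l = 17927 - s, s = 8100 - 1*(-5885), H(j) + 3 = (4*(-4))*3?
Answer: 3942 + 2*√6105 ≈ 4098.3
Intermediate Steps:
H(j) = -51 (H(j) = -3 + (4*(-4))*3 = -3 - 16*3 = -3 - 48 = -51)
s = 13985 (s = 8100 + 5885 = 13985)
l = 3942 (l = 17927 - 1*13985 = 17927 - 13985 = 3942)
√(24471 + H(92)) + l = √(24471 - 51) + 3942 = √24420 + 3942 = 2*√6105 + 3942 = 3942 + 2*√6105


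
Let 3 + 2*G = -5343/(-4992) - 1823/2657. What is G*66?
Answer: -29357559/340096 ≈ -86.321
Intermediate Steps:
G = -889623/680192 (G = -3/2 + (-5343/(-4992) - 1823/2657)/2 = -3/2 + (-5343*(-1/4992) - 1823*1/2657)/2 = -3/2 + (137/128 - 1823/2657)/2 = -3/2 + (½)*(130665/340096) = -3/2 + 130665/680192 = -889623/680192 ≈ -1.3079)
G*66 = -889623/680192*66 = -29357559/340096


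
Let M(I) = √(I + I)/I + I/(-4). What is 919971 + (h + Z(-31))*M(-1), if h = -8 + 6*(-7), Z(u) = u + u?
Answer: 919943 + 112*I*√2 ≈ 9.1994e+5 + 158.39*I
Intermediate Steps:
Z(u) = 2*u
M(I) = -I/4 + √2/√I (M(I) = √(2*I)/I + I*(-¼) = (√2*√I)/I - I/4 = √2/√I - I/4 = -I/4 + √2/√I)
h = -50 (h = -8 - 42 = -50)
919971 + (h + Z(-31))*M(-1) = 919971 + (-50 + 2*(-31))*(-¼*(-1) + √2/√(-1)) = 919971 + (-50 - 62)*(¼ + √2*(-I)) = 919971 - 112*(¼ - I*√2) = 919971 + (-28 + 112*I*√2) = 919943 + 112*I*√2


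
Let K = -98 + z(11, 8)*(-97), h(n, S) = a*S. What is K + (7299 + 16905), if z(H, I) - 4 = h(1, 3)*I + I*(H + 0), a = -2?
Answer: 19838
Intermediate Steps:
h(n, S) = -2*S
z(H, I) = 4 - 6*I + H*I (z(H, I) = 4 + ((-2*3)*I + I*(H + 0)) = 4 + (-6*I + I*H) = 4 + (-6*I + H*I) = 4 - 6*I + H*I)
K = -4366 (K = -98 + (4 - 6*8 + 11*8)*(-97) = -98 + (4 - 48 + 88)*(-97) = -98 + 44*(-97) = -98 - 4268 = -4366)
K + (7299 + 16905) = -4366 + (7299 + 16905) = -4366 + 24204 = 19838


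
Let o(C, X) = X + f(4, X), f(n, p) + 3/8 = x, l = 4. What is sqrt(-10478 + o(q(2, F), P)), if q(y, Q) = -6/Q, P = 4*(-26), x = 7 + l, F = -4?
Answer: I*sqrt(169142)/4 ≈ 102.82*I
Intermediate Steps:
x = 11 (x = 7 + 4 = 11)
P = -104
f(n, p) = 85/8 (f(n, p) = -3/8 + 11 = 85/8)
o(C, X) = 85/8 + X (o(C, X) = X + 85/8 = 85/8 + X)
sqrt(-10478 + o(q(2, F), P)) = sqrt(-10478 + (85/8 - 104)) = sqrt(-10478 - 747/8) = sqrt(-84571/8) = I*sqrt(169142)/4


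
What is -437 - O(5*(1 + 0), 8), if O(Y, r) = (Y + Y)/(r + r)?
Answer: -3501/8 ≈ -437.63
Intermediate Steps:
O(Y, r) = Y/r (O(Y, r) = (2*Y)/((2*r)) = (2*Y)*(1/(2*r)) = Y/r)
-437 - O(5*(1 + 0), 8) = -437 - 5*(1 + 0)/8 = -437 - 5*1/8 = -437 - 5/8 = -3501/8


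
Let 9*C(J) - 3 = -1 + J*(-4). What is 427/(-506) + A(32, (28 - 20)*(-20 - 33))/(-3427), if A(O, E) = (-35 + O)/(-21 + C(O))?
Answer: -2226871/2638790 ≈ -0.84390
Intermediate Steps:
C(J) = 2/9 - 4*J/9 (C(J) = 1/3 + (-1 + J*(-4))/9 = 1/3 + (-1 - 4*J)/9 = 1/3 + (-1/9 - 4*J/9) = 2/9 - 4*J/9)
A(O, E) = (-35 + O)/(-187/9 - 4*O/9) (A(O, E) = (-35 + O)/(-21 + (2/9 - 4*O/9)) = (-35 + O)/(-187/9 - 4*O/9))
427/(-506) + A(32, (28 - 20)*(-20 - 33))/(-3427) = 427/(-506) + (9*(35 - 1*32)/(187 + 4*32))/(-3427) = 427*(-1/506) + (9*(35 - 32)/(187 + 128))*(-1/3427) = -427/506 + (9*3/315)*(-1/3427) = -427/506 + (9*(1/315)*3)*(-1/3427) = -427/506 + (3/35)*(-1/3427) = -427/506 - 3/119945 = -2226871/2638790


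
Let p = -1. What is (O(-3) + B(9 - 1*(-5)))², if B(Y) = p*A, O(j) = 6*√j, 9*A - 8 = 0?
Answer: -8684/81 - 32*I*√3/3 ≈ -107.21 - 18.475*I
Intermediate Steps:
A = 8/9 (A = 8/9 + (⅑)*0 = 8/9 + 0 = 8/9 ≈ 0.88889)
B(Y) = -8/9 (B(Y) = -1*8/9 = -8/9)
(O(-3) + B(9 - 1*(-5)))² = (6*√(-3) - 8/9)² = (6*(I*√3) - 8/9)² = (6*I*√3 - 8/9)² = (-8/9 + 6*I*√3)²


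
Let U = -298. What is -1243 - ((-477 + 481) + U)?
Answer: -949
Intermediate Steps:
-1243 - ((-477 + 481) + U) = -1243 - ((-477 + 481) - 298) = -1243 - (4 - 298) = -1243 - 1*(-294) = -1243 + 294 = -949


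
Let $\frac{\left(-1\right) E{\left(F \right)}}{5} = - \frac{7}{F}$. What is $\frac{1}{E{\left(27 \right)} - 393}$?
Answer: $- \frac{27}{10576} \approx -0.0025529$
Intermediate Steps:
$E{\left(F \right)} = \frac{35}{F}$ ($E{\left(F \right)} = - 5 \left(- \frac{7}{F}\right) = \frac{35}{F}$)
$\frac{1}{E{\left(27 \right)} - 393} = \frac{1}{\frac{35}{27} - 393} = \frac{1}{- \frac{10576}{27}} = - \frac{27}{10576}$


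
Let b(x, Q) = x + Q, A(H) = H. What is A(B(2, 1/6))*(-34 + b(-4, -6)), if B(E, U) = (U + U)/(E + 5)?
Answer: -44/21 ≈ -2.0952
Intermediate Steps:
B(E, U) = 2*U/(5 + E) (B(E, U) = (2*U)/(5 + E) = 2*U/(5 + E))
b(x, Q) = Q + x
A(B(2, 1/6))*(-34 + b(-4, -6)) = (2/(6*(5 + 2)))*(-34 + (-6 - 4)) = (2*(1/6)/7)*(-34 - 10) = (2*(1/6)*(1/7))*(-44) = (1/21)*(-44) = -44/21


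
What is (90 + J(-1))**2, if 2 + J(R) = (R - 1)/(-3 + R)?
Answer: 31329/4 ≈ 7832.3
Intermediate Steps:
J(R) = -2 + (-1 + R)/(-3 + R) (J(R) = -2 + (R - 1)/(-3 + R) = -2 + (-1 + R)/(-3 + R))
(90 + J(-1))**2 = (90 + (5 - 1*(-1))/(-3 - 1))**2 = (90 + (5 + 1)/(-4))**2 = (90 - 1/4*6)**2 = (90 - 3/2)**2 = (177/2)**2 = 31329/4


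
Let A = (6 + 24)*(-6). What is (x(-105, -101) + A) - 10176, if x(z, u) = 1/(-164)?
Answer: -1698385/164 ≈ -10356.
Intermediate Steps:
x(z, u) = -1/164
A = -180 (A = 30*(-6) = -180)
(x(-105, -101) + A) - 10176 = (-1/164 - 180) - 10176 = -29521/164 - 10176 = -1698385/164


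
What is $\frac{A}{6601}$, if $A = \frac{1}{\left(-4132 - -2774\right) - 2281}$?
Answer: $- \frac{1}{24021039} \approx -4.163 \cdot 10^{-8}$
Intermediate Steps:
$A = - \frac{1}{3639}$ ($A = \frac{1}{\left(-4132 + 2774\right) - 2281} = \frac{1}{-1358 - 2281} = \frac{1}{-3639} = - \frac{1}{3639} \approx -0.0002748$)
$\frac{A}{6601} = - \frac{1}{3639 \cdot 6601} = \left(- \frac{1}{3639}\right) \frac{1}{6601} = - \frac{1}{24021039}$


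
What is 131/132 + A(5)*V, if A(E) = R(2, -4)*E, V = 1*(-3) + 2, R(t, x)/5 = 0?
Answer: 131/132 ≈ 0.99242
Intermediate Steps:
R(t, x) = 0 (R(t, x) = 5*0 = 0)
V = -1 (V = -3 + 2 = -1)
A(E) = 0 (A(E) = 0*E = 0)
131/132 + A(5)*V = 131/132 + 0*(-1) = 131*(1/132) + 0 = 131/132 + 0 = 131/132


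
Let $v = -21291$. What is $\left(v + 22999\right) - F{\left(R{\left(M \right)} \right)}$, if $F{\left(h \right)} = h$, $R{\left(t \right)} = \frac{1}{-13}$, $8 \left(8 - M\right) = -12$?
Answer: $\frac{22205}{13} \approx 1708.1$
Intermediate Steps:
$M = \frac{19}{2}$ ($M = 8 - - \frac{3}{2} = 8 + \frac{3}{2} = \frac{19}{2} \approx 9.5$)
$R{\left(t \right)} = - \frac{1}{13}$
$\left(v + 22999\right) - F{\left(R{\left(M \right)} \right)} = \left(-21291 + 22999\right) - - \frac{1}{13} = 1708 + \frac{1}{13} = \frac{22205}{13}$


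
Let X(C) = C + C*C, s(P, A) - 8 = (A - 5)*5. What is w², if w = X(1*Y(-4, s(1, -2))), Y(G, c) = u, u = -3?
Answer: 36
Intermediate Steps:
s(P, A) = -17 + 5*A (s(P, A) = 8 + (A - 5)*5 = 8 + (-5 + A)*5 = 8 + (-25 + 5*A) = -17 + 5*A)
Y(G, c) = -3
X(C) = C + C²
w = 6 (w = (1*(-3))*(1 + 1*(-3)) = -3*(1 - 3) = -3*(-2) = 6)
w² = 6² = 36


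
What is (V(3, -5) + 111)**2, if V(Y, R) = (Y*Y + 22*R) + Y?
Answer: 169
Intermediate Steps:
V(Y, R) = Y + Y**2 + 22*R (V(Y, R) = (Y**2 + 22*R) + Y = Y + Y**2 + 22*R)
(V(3, -5) + 111)**2 = ((3 + 3**2 + 22*(-5)) + 111)**2 = ((3 + 9 - 110) + 111)**2 = (-98 + 111)**2 = 13**2 = 169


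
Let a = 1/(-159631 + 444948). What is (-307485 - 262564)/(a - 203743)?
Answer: 162644670533/58131341530 ≈ 2.7979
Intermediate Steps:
a = 1/285317 ≈ 3.5049e-6
(-307485 - 262564)/(a - 203743) = (-307485 - 262564)/(1/285317 - 203743) = -570049/(-58131341530/285317) = -570049*(-285317/58131341530) = 162644670533/58131341530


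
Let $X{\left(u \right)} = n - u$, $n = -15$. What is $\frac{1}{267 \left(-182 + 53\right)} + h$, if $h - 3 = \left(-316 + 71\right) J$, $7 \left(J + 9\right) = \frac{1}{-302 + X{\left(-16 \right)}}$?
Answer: $\frac{76054148}{34443} \approx 2208.1$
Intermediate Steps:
$X{\left(u \right)} = -15 - u$
$J = - \frac{18964}{2107}$ ($J = -9 + \frac{1}{7 \left(-302 - -1\right)} = -9 + \frac{1}{7 \left(-302 + \left(-15 + 16\right)\right)} = -9 + \frac{1}{7 \left(-302 + 1\right)} = -9 + \frac{1}{7 \left(-301\right)} = -9 + \frac{1}{7} \left(- \frac{1}{301}\right) = -9 - \frac{1}{2107} = - \frac{18964}{2107} \approx -9.0005$)
$h = \frac{94949}{43}$ ($h = 3 + \left(-316 + 71\right) \left(- \frac{18964}{2107}\right) = 3 - - \frac{94820}{43} = 3 + \frac{94820}{43} = \frac{94949}{43} \approx 2208.1$)
$\frac{1}{267 \left(-182 + 53\right)} + h = \frac{1}{267 \left(-182 + 53\right)} + \frac{94949}{43} = \frac{1}{267 \left(-129\right)} + \frac{94949}{43} = \frac{1}{-34443} + \frac{94949}{43} = - \frac{1}{34443} + \frac{94949}{43} = \frac{76054148}{34443}$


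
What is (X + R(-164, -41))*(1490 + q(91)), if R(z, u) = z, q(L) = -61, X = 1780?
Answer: 2309264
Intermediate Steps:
(X + R(-164, -41))*(1490 + q(91)) = (1780 - 164)*(1490 - 61) = 1616*1429 = 2309264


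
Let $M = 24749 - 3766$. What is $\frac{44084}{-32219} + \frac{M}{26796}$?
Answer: $- \frac{1583773}{2706396} \approx -0.5852$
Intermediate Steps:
$M = 20983$ ($M = 24749 - 3766 = 20983$)
$\frac{44084}{-32219} + \frac{M}{26796} = \frac{44084}{-32219} + \frac{20983}{26796} = 44084 \left(- \frac{1}{32219}\right) + 20983 \cdot \frac{1}{26796} = - \frac{44084}{32219} + \frac{20983}{26796} = - \frac{1583773}{2706396}$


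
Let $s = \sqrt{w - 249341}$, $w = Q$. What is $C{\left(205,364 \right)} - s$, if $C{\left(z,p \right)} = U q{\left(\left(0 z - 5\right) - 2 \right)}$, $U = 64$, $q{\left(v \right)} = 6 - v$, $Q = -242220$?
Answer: $832 - i \sqrt{491561} \approx 832.0 - 701.11 i$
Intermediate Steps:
$w = -242220$
$s = i \sqrt{491561}$ ($s = \sqrt{-242220 - 249341} = \sqrt{-491561} = i \sqrt{491561} \approx 701.11 i$)
$C{\left(z,p \right)} = 832$ ($C{\left(z,p \right)} = 64 \left(6 - \left(\left(0 z - 5\right) - 2\right)\right) = 64 \left(6 - \left(\left(0 - 5\right) - 2\right)\right) = 64 \left(6 - \left(-5 - 2\right)\right) = 64 \left(6 - -7\right) = 64 \left(6 + 7\right) = 64 \cdot 13 = 832$)
$C{\left(205,364 \right)} - s = 832 - i \sqrt{491561}$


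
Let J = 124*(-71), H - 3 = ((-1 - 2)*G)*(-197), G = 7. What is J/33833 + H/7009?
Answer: 78361384/237135497 ≈ 0.33045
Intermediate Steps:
H = 4140 (H = 3 + ((-1 - 2)*7)*(-197) = 3 - 3*7*(-197) = 3 - 21*(-197) = 3 + 4137 = 4140)
J = -8804
J/33833 + H/7009 = -8804/33833 + 4140/7009 = 78361384/237135497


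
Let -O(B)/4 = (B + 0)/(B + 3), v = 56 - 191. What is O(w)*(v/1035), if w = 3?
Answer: 6/23 ≈ 0.26087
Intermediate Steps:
v = -135
O(B) = -4*B/(3 + B) (O(B) = -4*(B + 0)/(B + 3) = -4*B/(3 + B))
O(w)*(v/1035) = (-4*3/(3 + 3))*(-135/1035) = (-4*3/6)*(-135*1/1035) = -4*3*⅙*(-3/23) = -2*(-3/23) = 6/23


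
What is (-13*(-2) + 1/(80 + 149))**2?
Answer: 35462025/52441 ≈ 676.23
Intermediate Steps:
(-13*(-2) + 1/(80 + 149))**2 = (26 + 1/229)**2 = (5955/229)**2 = 35462025/52441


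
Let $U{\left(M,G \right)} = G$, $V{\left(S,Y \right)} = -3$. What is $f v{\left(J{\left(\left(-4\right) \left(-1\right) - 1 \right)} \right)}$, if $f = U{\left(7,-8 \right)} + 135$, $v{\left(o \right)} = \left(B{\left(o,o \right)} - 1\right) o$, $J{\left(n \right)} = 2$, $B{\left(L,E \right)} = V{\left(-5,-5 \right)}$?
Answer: $-1016$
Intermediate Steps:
$B{\left(L,E \right)} = -3$
$v{\left(o \right)} = - 4 o$ ($v{\left(o \right)} = \left(-3 - 1\right) o = - 4 o$)
$f = 127$ ($f = -8 + 135 = 127$)
$f v{\left(J{\left(\left(-4\right) \left(-1\right) - 1 \right)} \right)} = 127 \left(\left(-4\right) 2\right) = 127 \left(-8\right) = -1016$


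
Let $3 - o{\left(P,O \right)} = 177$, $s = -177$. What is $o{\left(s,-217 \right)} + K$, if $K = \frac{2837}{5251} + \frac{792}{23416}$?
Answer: $- \frac{2665500050}{15369677} \approx -173.43$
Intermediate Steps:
$o{\left(P,O \right)} = -174$ ($o{\left(P,O \right)} = 3 - 177 = -174$)
$K = \frac{8823748}{15369677}$ ($K = 2837 \cdot \frac{1}{5251} + 792 \cdot \frac{1}{23416} = \frac{2837}{5251} + \frac{99}{2927} = \frac{8823748}{15369677} \approx 0.5741$)
$o{\left(s,-217 \right)} + K = -174 + \frac{8823748}{15369677} = - \frac{2665500050}{15369677}$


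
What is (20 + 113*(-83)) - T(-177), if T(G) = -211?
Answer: -9148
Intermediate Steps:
(20 + 113*(-83)) - T(-177) = (20 + 113*(-83)) - 1*(-211) = (20 - 9379) + 211 = -9359 + 211 = -9148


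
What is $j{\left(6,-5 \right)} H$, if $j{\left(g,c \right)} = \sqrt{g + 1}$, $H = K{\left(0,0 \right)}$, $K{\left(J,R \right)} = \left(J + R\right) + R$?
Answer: $0$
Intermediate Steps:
$K{\left(J,R \right)} = J + 2 R$
$H = 0$ ($H = 0 + 2 \cdot 0 = 0 + 0 = 0$)
$j{\left(g,c \right)} = \sqrt{1 + g}$
$j{\left(6,-5 \right)} H = \sqrt{1 + 6} \cdot 0 = \sqrt{7} \cdot 0 = 0$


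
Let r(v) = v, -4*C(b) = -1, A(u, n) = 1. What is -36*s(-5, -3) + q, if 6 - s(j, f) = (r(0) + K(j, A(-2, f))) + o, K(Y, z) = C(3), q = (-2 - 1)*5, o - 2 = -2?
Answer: -222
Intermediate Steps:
o = 0 (o = 2 - 2 = 0)
C(b) = 1/4 (C(b) = -1/4*(-1) = 1/4)
q = -15 (q = -3*5 = -15)
K(Y, z) = 1/4
s(j, f) = 23/4 (s(j, f) = 6 - ((0 + 1/4) + 0) = 6 - (1/4 + 0) = 6 - 1*1/4 = 6 - 1/4 = 23/4)
-36*s(-5, -3) + q = -36*23/4 - 15 = -207 - 15 = -222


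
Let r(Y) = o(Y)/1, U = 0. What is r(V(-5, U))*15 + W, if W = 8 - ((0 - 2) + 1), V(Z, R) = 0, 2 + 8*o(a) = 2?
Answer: 9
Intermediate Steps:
o(a) = 0 (o(a) = -1/4 + (1/8)*2 = -1/4 + 1/4 = 0)
r(Y) = 0 (r(Y) = 0/1 = 0*1 = 0)
W = 9 (W = 8 - (-2 + 1) = 8 - 1*(-1) = 8 + 1 = 9)
r(V(-5, U))*15 + W = 0*15 + 9 = 0 + 9 = 9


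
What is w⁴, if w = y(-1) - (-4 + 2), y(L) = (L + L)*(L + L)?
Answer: 1296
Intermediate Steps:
y(L) = 4*L² (y(L) = (2*L)*(2*L) = 4*L²)
w = 6 (w = 4*(-1)² - (-4 + 2) = 4*1 - 1*(-2) = 4 + 2 = 6)
w⁴ = 6⁴ = 1296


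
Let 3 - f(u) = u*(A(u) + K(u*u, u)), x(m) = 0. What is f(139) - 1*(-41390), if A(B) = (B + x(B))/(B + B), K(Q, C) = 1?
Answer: 82369/2 ≈ 41185.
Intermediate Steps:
A(B) = ½ (A(B) = (B + 0)/(B + B) = B/((2*B)) = B*(1/(2*B)) = ½)
f(u) = 3 - 3*u/2 (f(u) = 3 - u*(½ + 1) = 3 - u*3/2 = 3 - 3*u/2)
f(139) - 1*(-41390) = (3 - 3/2*139) - 1*(-41390) = (3 - 417/2) + 41390 = -411/2 + 41390 = 82369/2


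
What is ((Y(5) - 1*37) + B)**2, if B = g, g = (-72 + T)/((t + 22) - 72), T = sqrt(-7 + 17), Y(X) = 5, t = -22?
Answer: (2232 + sqrt(10))**2/5184 ≈ 963.72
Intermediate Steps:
T = sqrt(10) ≈ 3.1623
g = 1 - sqrt(10)/72 (g = (-72 + sqrt(10))/((-22 + 22) - 72) = (-72 + sqrt(10))/(0 - 72) = (-72 + sqrt(10))/(-72) = (-72 + sqrt(10))*(-1/72) = 1 - sqrt(10)/72 ≈ 0.95608)
B = 1 - sqrt(10)/72 ≈ 0.95608
((Y(5) - 1*37) + B)**2 = ((5 - 1*37) + (1 - sqrt(10)/72))**2 = ((5 - 37) + (1 - sqrt(10)/72))**2 = (-32 + (1 - sqrt(10)/72))**2 = (-31 - sqrt(10)/72)**2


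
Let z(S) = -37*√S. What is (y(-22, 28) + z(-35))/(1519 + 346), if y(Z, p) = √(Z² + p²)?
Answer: 2*√317/1865 - 37*I*√35/1865 ≈ 0.019093 - 0.11737*I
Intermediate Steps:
(y(-22, 28) + z(-35))/(1519 + 346) = (√((-22)² + 28²) - 37*I*√35)/(1519 + 346) = (√(484 + 784) - 37*I*√35)/1865 = (√1268 - 37*I*√35)*(1/1865) = (2*√317 - 37*I*√35)*(1/1865) = 2*√317/1865 - 37*I*√35/1865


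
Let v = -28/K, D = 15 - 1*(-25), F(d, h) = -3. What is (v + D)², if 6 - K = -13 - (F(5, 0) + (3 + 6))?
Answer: 944784/625 ≈ 1511.7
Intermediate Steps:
K = 25 (K = 6 - (-13 - (-3 + (3 + 6))) = 6 - (-13 - (-3 + 9)) = 6 - (-13 - 6) = 6 - 1*(-19) = 6 + 19 = 25)
D = 40 (D = 15 + 25 = 40)
v = -28/25 ≈ -1.1200
(v + D)² = (-28/25 + 40)² = (972/25)² = 944784/625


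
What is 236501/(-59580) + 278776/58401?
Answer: 310842131/386614620 ≈ 0.80401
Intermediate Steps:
236501/(-59580) + 278776/58401 = 236501*(-1/59580) + 278776*(1/58401) = -236501/59580 + 278776/58401 = 310842131/386614620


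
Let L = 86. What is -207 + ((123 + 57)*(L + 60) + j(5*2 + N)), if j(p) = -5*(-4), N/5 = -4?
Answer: 26093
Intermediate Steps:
N = -20 (N = 5*(-4) = -20)
j(p) = 20
-207 + ((123 + 57)*(L + 60) + j(5*2 + N)) = -207 + ((123 + 57)*(86 + 60) + 20) = -207 + (180*146 + 20) = -207 + (26280 + 20) = -207 + 26300 = 26093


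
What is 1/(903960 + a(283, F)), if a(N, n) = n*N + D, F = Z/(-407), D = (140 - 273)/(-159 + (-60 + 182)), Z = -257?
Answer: 407/367985914 ≈ 1.1060e-6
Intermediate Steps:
D = 133/37 (D = -133/(-159 + 122) = -133/(-37) = -133*(-1/37) = 133/37 ≈ 3.5946)
F = 257/407 (F = -257/(-407) = -257*(-1/407) = 257/407 ≈ 0.63145)
a(N, n) = 133/37 + N*n (a(N, n) = n*N + 133/37 = N*n + 133/37 = 133/37 + N*n)
1/(903960 + a(283, F)) = 1/(903960 + (133/37 + 283*(257/407))) = 1/(903960 + (133/37 + 72731/407)) = 1/(903960 + 74194/407) = 1/(367985914/407) = 407/367985914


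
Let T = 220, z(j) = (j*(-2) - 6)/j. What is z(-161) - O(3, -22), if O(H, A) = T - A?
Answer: -39278/161 ≈ -243.96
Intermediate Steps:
z(j) = (-6 - 2*j)/j (z(j) = (-2*j - 6)/j = (-6 - 2*j)/j)
O(H, A) = 220 - A
z(-161) - O(3, -22) = (-2 - 6/(-161)) - (220 - 1*(-22)) = (-2 - 6*(-1/161)) - (220 + 22) = (-2 + 6/161) - 1*242 = -316/161 - 242 = -39278/161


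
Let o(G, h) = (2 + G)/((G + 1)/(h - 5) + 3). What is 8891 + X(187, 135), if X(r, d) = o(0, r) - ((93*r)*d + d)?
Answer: -1279448499/547 ≈ -2.3390e+6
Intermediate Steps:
o(G, h) = (2 + G)/(3 + (1 + G)/(-5 + h)) (o(G, h) = (2 + G)/((1 + G)/(-5 + h) + 3) = (2 + G)/(3 + (1 + G)/(-5 + h)))
X(r, d) = -d + (-10 + 2*r)/(-14 + 3*r) - 93*d*r (X(r, d) = (-10 - 5*0 + 2*r + 0*r)/(-14 + 0 + 3*r) - ((93*r)*d + d) = (-10 + 0 + 2*r + 0)/(-14 + 3*r) - (93*d*r + d) = (-10 + 2*r)/(-14 + 3*r) - (d + 93*d*r) = (-10 + 2*r)/(-14 + 3*r) + (-d - 93*d*r) = -d + (-10 + 2*r)/(-14 + 3*r) - 93*d*r)
8891 + X(187, 135) = 8891 + (-10 + 2*187 - 1*135*(1 + 93*187)*(-14 + 3*187))/(-14 + 3*187) = 8891 + (-10 + 374 - 1*135*(1 + 17391)*(-14 + 561))/(-14 + 561) = 8891 + (-10 + 374 - 1*135*17392*547)/547 = 8891 + (-10 + 374 - 1284312240)/547 = 8891 + (1/547)*(-1284311876) = 8891 - 1284311876/547 = -1279448499/547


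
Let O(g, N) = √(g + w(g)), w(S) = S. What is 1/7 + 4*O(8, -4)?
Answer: 113/7 ≈ 16.143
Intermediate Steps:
O(g, N) = √2*√g (O(g, N) = √(g + g) = √(2*g) = √2*√g)
1/7 + 4*O(8, -4) = 1/7 + 4*(√2*√8) = ⅐ + 4*(√2*(2*√2)) = ⅐ + 4*4 = ⅐ + 16 = 113/7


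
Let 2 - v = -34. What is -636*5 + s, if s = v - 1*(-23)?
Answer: -3121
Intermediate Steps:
v = 36 (v = 2 - 1*(-34) = 2 + 34 = 36)
s = 59 (s = 36 - 1*(-23) = 36 + 23 = 59)
-636*5 + s = -636*5 + 59 = -53*60 + 59 = -3180 + 59 = -3121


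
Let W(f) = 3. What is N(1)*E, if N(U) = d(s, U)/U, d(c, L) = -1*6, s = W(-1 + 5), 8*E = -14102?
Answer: 21153/2 ≈ 10577.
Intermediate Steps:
E = -7051/4 (E = (1/8)*(-14102) = -7051/4 ≈ -1762.8)
s = 3
d(c, L) = -6
N(U) = -6/U
N(1)*E = -6/1*(-7051/4) = -6*1*(-7051/4) = -6*(-7051/4) = 21153/2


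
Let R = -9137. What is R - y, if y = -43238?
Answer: 34101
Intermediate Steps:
R - y = -9137 - 1*(-43238) = -9137 + 43238 = 34101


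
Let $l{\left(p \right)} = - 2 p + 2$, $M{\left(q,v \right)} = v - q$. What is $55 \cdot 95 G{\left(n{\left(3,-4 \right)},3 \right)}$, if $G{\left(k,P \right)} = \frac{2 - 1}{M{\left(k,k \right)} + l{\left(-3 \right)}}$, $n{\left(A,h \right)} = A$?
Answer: $\frac{5225}{8} \approx 653.13$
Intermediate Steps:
$l{\left(p \right)} = 2 - 2 p$
$G{\left(k,P \right)} = \frac{1}{8}$ ($G{\left(k,P \right)} = \frac{2 - 1}{\left(k - k\right) + \left(2 - -6\right)} = 1 \frac{1}{0 + \left(2 + 6\right)} = 1 \frac{1}{0 + 8} = 1 \cdot \frac{1}{8} = \frac{1}{8}$)
$55 \cdot 95 G{\left(n{\left(3,-4 \right)},3 \right)} = 55 \cdot 95 \cdot \frac{1}{8} = 5225 \cdot \frac{1}{8} = \frac{5225}{8}$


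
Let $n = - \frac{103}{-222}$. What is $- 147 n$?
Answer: $- \frac{5047}{74} \approx -68.203$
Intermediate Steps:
$n = \frac{103}{222}$ ($n = \left(-103\right) \left(- \frac{1}{222}\right) = \frac{103}{222} \approx 0.46396$)
$- 147 n = \left(-147\right) \frac{103}{222} = - \frac{5047}{74}$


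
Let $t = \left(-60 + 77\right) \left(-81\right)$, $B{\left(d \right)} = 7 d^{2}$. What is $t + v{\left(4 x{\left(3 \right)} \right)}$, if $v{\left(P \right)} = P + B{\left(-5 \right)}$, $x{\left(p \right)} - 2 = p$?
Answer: $-1182$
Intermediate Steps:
$x{\left(p \right)} = 2 + p$
$v{\left(P \right)} = 175 + P$ ($v{\left(P \right)} = P + 7 \left(-5\right)^{2} = P + 7 \cdot 25 = P + 175 = 175 + P$)
$t = -1377$ ($t = 17 \left(-81\right) = -1377$)
$t + v{\left(4 x{\left(3 \right)} \right)} = -1377 + \left(175 + 4 \left(2 + 3\right)\right) = -1377 + \left(175 + 4 \cdot 5\right) = -1377 + \left(175 + 20\right) = -1377 + 195 = -1182$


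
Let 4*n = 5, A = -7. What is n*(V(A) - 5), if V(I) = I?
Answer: -15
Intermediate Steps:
n = 5/4 (n = (¼)*5 = 5/4 ≈ 1.2500)
n*(V(A) - 5) = 5*(-7 - 5)/4 = (5/4)*(-12) = -15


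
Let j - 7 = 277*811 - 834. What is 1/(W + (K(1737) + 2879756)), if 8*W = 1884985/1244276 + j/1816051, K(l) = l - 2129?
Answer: 18077349392608/52051272758220089867 ≈ 3.4730e-7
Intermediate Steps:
j = 223820 (j = 7 + (277*811 - 834) = 7 + (224647 - 834) = 7 + 223813 = 223820)
K(l) = -2129 + l
W = 3701722748555/18077349392608 (W = (1884985/1244276 + 223820/1816051)/8 = (1/8)*(3701722748555/2259668674076) = 3701722748555/18077349392608 ≈ 0.20477)
1/(W + (K(1737) + 2879756)) = 1/(3701722748555/18077349392608 + ((-2129 + 1737) + 2879756)) = 1/(3701722748555/18077349392608 + (-392 + 2879756)) = 1/(3701722748555/18077349392608 + 2879364) = 1/(52051272758220089867/18077349392608) = 18077349392608/52051272758220089867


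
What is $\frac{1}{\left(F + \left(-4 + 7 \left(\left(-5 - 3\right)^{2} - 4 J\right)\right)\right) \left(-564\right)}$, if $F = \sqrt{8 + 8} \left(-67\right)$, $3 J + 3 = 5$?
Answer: $- \frac{1}{88736} \approx -1.1269 \cdot 10^{-5}$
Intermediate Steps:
$J = \frac{2}{3}$ ($J = -1 + \frac{1}{3} \cdot 5 = -1 + \frac{5}{3} = \frac{2}{3} \approx 0.66667$)
$F = -268$ ($F = \sqrt{16} \left(-67\right) = 4 \left(-67\right) = -268$)
$\frac{1}{\left(F + \left(-4 + 7 \left(\left(-5 - 3\right)^{2} - 4 J\right)\right)\right) \left(-564\right)} = \frac{1}{\left(-268 - \left(4 - 7 \left(\left(-5 - 3\right)^{2} - \frac{8}{3}\right)\right)\right) \left(-564\right)} = \frac{1}{-268 - \left(4 - 7 \left(\left(-8\right)^{2} - \frac{8}{3}\right)\right)} \left(- \frac{1}{564}\right) = \frac{1}{-268 - \left(4 - 7 \left(64 - \frac{8}{3}\right)\right)} \left(- \frac{1}{564}\right) = \frac{1}{-268 + \left(-4 + 7 \cdot \frac{184}{3}\right)} \left(- \frac{1}{564}\right) = \frac{1}{-268 + \left(-4 + \frac{1288}{3}\right)} \left(- \frac{1}{564}\right) = \frac{1}{-268 + \frac{1276}{3}} \left(- \frac{1}{564}\right) = \frac{1}{\frac{472}{3}} \left(- \frac{1}{564}\right) = \frac{3}{472} \left(- \frac{1}{564}\right) = - \frac{1}{88736}$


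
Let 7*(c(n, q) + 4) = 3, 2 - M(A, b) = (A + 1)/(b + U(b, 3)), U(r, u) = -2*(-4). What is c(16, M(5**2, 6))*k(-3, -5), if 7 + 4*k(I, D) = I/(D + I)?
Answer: 1325/224 ≈ 5.9152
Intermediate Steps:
U(r, u) = 8
M(A, b) = 2 - (1 + A)/(8 + b) (M(A, b) = 2 - (A + 1)/(b + 8) = 2 - (1 + A)/(8 + b))
c(n, q) = -25/7 (c(n, q) = -4 + (1/7)*3 = -4 + 3/7 = -25/7)
k(I, D) = -7/4 + I/(4*(D + I)) (k(I, D) = -7/4 + (I/(D + I))/4 = -7/4 + I/(4*(D + I)))
c(16, M(5**2, 6))*k(-3, -5) = -25*(-7*(-5) - 6*(-3))/(28*(-5 - 3)) = -25*(35 + 18)/(28*(-8)) = -25*(-1)*53/(28*8) = -25/7*(-53/32) = 1325/224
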